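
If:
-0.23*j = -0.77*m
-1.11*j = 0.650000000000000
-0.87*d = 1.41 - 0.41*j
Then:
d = -1.90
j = -0.59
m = -0.17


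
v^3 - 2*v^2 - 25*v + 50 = (v - 5)*(v - 2)*(v + 5)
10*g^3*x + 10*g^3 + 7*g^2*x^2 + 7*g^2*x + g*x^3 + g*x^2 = (2*g + x)*(5*g + x)*(g*x + g)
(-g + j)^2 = g^2 - 2*g*j + j^2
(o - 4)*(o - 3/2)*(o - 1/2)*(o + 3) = o^4 - 3*o^3 - 37*o^2/4 + 93*o/4 - 9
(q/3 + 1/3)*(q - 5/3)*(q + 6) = q^3/3 + 16*q^2/9 - 17*q/9 - 10/3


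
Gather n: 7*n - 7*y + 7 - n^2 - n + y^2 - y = -n^2 + 6*n + y^2 - 8*y + 7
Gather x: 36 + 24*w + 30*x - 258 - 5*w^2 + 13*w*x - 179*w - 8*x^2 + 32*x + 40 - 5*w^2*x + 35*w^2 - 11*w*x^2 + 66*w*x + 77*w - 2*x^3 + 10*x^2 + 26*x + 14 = 30*w^2 - 78*w - 2*x^3 + x^2*(2 - 11*w) + x*(-5*w^2 + 79*w + 88) - 168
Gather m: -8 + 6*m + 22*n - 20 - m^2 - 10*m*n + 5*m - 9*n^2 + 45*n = -m^2 + m*(11 - 10*n) - 9*n^2 + 67*n - 28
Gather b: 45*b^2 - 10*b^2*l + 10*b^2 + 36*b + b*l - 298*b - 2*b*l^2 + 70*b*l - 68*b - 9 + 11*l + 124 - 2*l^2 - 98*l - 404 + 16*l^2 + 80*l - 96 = b^2*(55 - 10*l) + b*(-2*l^2 + 71*l - 330) + 14*l^2 - 7*l - 385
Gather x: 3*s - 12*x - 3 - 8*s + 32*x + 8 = -5*s + 20*x + 5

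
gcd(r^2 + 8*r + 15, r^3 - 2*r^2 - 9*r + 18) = r + 3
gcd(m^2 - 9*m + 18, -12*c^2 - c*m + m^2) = 1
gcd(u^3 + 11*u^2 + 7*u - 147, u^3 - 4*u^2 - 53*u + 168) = u^2 + 4*u - 21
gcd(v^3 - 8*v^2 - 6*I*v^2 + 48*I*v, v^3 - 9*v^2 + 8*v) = v^2 - 8*v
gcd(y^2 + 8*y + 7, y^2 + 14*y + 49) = y + 7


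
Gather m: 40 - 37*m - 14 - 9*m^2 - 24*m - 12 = -9*m^2 - 61*m + 14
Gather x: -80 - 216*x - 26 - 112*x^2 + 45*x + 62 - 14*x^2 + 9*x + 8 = -126*x^2 - 162*x - 36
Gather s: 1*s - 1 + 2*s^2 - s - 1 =2*s^2 - 2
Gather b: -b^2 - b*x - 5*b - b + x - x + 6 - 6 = -b^2 + b*(-x - 6)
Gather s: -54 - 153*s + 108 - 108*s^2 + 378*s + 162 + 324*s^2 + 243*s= 216*s^2 + 468*s + 216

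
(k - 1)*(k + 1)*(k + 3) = k^3 + 3*k^2 - k - 3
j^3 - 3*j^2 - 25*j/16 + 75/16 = (j - 3)*(j - 5/4)*(j + 5/4)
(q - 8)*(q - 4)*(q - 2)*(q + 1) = q^4 - 13*q^3 + 42*q^2 - 8*q - 64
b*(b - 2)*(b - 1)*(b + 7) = b^4 + 4*b^3 - 19*b^2 + 14*b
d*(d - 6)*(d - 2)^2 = d^4 - 10*d^3 + 28*d^2 - 24*d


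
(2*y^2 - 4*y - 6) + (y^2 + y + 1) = 3*y^2 - 3*y - 5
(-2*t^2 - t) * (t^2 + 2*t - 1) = -2*t^4 - 5*t^3 + t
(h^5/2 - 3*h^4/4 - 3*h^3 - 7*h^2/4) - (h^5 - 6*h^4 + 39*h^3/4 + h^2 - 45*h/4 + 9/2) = -h^5/2 + 21*h^4/4 - 51*h^3/4 - 11*h^2/4 + 45*h/4 - 9/2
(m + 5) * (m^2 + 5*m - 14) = m^3 + 10*m^2 + 11*m - 70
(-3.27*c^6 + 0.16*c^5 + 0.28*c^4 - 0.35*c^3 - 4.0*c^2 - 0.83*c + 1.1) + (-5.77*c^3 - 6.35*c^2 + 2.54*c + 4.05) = -3.27*c^6 + 0.16*c^5 + 0.28*c^4 - 6.12*c^3 - 10.35*c^2 + 1.71*c + 5.15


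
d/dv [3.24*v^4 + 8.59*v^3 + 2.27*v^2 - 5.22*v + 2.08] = 12.96*v^3 + 25.77*v^2 + 4.54*v - 5.22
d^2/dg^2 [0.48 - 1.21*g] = 0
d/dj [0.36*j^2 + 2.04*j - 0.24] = 0.72*j + 2.04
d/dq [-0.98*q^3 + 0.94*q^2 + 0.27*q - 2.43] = -2.94*q^2 + 1.88*q + 0.27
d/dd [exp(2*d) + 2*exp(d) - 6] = 2*(exp(d) + 1)*exp(d)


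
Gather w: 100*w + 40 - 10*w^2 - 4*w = -10*w^2 + 96*w + 40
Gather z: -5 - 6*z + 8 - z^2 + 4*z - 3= -z^2 - 2*z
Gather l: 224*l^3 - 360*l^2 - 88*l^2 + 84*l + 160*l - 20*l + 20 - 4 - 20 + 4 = 224*l^3 - 448*l^2 + 224*l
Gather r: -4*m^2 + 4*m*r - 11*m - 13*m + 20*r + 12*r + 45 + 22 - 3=-4*m^2 - 24*m + r*(4*m + 32) + 64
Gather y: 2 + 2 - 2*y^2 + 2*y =-2*y^2 + 2*y + 4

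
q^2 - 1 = (q - 1)*(q + 1)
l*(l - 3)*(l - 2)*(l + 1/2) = l^4 - 9*l^3/2 + 7*l^2/2 + 3*l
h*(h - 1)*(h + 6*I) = h^3 - h^2 + 6*I*h^2 - 6*I*h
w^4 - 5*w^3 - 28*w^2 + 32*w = w*(w - 8)*(w - 1)*(w + 4)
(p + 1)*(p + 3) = p^2 + 4*p + 3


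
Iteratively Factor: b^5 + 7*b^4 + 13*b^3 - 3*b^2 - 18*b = (b)*(b^4 + 7*b^3 + 13*b^2 - 3*b - 18) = b*(b - 1)*(b^3 + 8*b^2 + 21*b + 18) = b*(b - 1)*(b + 2)*(b^2 + 6*b + 9) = b*(b - 1)*(b + 2)*(b + 3)*(b + 3)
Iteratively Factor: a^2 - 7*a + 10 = (a - 5)*(a - 2)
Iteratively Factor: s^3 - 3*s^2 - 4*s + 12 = (s - 3)*(s^2 - 4) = (s - 3)*(s + 2)*(s - 2)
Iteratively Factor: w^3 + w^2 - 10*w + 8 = (w - 1)*(w^2 + 2*w - 8) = (w - 1)*(w + 4)*(w - 2)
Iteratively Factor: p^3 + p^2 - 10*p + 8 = (p - 1)*(p^2 + 2*p - 8) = (p - 1)*(p + 4)*(p - 2)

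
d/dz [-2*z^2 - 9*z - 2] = -4*z - 9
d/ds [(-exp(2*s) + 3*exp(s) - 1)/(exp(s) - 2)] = (-exp(2*s) + 4*exp(s) - 5)*exp(s)/(exp(2*s) - 4*exp(s) + 4)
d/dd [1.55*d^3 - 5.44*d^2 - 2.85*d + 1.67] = 4.65*d^2 - 10.88*d - 2.85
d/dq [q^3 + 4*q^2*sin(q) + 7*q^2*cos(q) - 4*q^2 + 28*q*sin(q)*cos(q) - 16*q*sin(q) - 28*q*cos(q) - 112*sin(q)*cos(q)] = -7*q^2*sin(q) + 4*q^2*cos(q) + 3*q^2 + 36*q*sin(q) - 2*q*cos(q) + 28*q*cos(2*q) - 8*q - 16*sin(q) + 14*sin(2*q) - 28*cos(q) - 112*cos(2*q)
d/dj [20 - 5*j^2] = -10*j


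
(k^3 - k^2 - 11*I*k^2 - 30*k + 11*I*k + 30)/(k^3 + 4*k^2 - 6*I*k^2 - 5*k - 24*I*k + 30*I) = (k - 5*I)/(k + 5)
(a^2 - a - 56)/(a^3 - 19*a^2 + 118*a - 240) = (a + 7)/(a^2 - 11*a + 30)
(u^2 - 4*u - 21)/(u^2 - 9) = (u - 7)/(u - 3)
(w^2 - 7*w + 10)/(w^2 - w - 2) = (w - 5)/(w + 1)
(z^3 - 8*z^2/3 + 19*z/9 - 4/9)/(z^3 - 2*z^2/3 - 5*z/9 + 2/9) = (3*z - 4)/(3*z + 2)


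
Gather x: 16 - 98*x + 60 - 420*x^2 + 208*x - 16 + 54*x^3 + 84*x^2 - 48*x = 54*x^3 - 336*x^2 + 62*x + 60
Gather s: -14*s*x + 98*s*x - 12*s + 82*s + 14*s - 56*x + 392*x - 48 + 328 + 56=s*(84*x + 84) + 336*x + 336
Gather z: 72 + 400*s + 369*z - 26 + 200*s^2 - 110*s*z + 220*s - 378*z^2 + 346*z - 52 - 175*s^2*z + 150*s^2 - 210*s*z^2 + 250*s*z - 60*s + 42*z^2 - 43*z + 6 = 350*s^2 + 560*s + z^2*(-210*s - 336) + z*(-175*s^2 + 140*s + 672)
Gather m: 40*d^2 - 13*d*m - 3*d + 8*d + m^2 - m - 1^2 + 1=40*d^2 + 5*d + m^2 + m*(-13*d - 1)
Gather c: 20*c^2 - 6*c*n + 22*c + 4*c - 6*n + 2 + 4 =20*c^2 + c*(26 - 6*n) - 6*n + 6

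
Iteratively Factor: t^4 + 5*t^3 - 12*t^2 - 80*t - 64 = (t + 1)*(t^3 + 4*t^2 - 16*t - 64) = (t + 1)*(t + 4)*(t^2 - 16) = (t + 1)*(t + 4)^2*(t - 4)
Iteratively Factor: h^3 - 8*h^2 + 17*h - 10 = (h - 5)*(h^2 - 3*h + 2) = (h - 5)*(h - 2)*(h - 1)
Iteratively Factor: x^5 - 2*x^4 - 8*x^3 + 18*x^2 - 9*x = (x - 1)*(x^4 - x^3 - 9*x^2 + 9*x) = (x - 3)*(x - 1)*(x^3 + 2*x^2 - 3*x) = (x - 3)*(x - 1)^2*(x^2 + 3*x) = x*(x - 3)*(x - 1)^2*(x + 3)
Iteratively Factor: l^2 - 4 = (l - 2)*(l + 2)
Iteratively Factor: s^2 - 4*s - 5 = (s + 1)*(s - 5)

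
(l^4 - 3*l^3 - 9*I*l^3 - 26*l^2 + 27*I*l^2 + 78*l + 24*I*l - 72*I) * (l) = l^5 - 3*l^4 - 9*I*l^4 - 26*l^3 + 27*I*l^3 + 78*l^2 + 24*I*l^2 - 72*I*l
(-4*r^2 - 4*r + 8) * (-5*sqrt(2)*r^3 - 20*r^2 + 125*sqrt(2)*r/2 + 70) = 20*sqrt(2)*r^5 + 20*sqrt(2)*r^4 + 80*r^4 - 290*sqrt(2)*r^3 + 80*r^3 - 440*r^2 - 250*sqrt(2)*r^2 - 280*r + 500*sqrt(2)*r + 560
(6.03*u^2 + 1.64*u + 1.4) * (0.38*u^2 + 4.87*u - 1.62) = 2.2914*u^4 + 29.9893*u^3 - 1.2498*u^2 + 4.1612*u - 2.268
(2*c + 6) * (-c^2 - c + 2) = -2*c^3 - 8*c^2 - 2*c + 12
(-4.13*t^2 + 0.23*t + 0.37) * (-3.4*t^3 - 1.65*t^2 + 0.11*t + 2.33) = 14.042*t^5 + 6.0325*t^4 - 2.0918*t^3 - 10.2081*t^2 + 0.5766*t + 0.8621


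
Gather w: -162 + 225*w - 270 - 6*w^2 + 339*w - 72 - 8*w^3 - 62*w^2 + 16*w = -8*w^3 - 68*w^2 + 580*w - 504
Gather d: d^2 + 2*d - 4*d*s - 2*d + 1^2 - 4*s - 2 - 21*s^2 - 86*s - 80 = d^2 - 4*d*s - 21*s^2 - 90*s - 81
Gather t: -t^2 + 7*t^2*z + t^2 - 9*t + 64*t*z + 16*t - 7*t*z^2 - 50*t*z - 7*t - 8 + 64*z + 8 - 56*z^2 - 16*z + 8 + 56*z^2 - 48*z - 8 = 7*t^2*z + t*(-7*z^2 + 14*z)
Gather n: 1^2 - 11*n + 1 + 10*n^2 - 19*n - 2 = 10*n^2 - 30*n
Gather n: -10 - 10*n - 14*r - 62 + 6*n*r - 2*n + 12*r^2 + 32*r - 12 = n*(6*r - 12) + 12*r^2 + 18*r - 84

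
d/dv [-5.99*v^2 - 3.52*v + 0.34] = -11.98*v - 3.52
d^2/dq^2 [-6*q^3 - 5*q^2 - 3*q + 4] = -36*q - 10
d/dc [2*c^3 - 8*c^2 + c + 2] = 6*c^2 - 16*c + 1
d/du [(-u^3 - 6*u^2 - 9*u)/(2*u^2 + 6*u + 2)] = (-u^4 - 6*u^3 - 12*u^2 - 12*u - 9)/(2*(u^4 + 6*u^3 + 11*u^2 + 6*u + 1))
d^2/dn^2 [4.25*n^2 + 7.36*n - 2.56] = 8.50000000000000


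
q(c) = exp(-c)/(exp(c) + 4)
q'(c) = -exp(-c)/(exp(c) + 4) - 1/(exp(c) + 4)^2 = 2*(-exp(c) - 2)*exp(-c)/(exp(2*c) + 8*exp(c) + 16)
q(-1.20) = 0.77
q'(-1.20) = -0.83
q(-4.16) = 15.96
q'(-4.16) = -16.02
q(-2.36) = 2.59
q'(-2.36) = -2.65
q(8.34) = 0.00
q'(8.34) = -0.00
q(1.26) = 0.04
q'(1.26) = -0.06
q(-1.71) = 1.32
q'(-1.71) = -1.38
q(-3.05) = 5.22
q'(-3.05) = -5.28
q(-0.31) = 0.29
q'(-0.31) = -0.33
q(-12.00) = 40688.64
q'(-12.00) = -40688.70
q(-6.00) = 100.79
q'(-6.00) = -100.86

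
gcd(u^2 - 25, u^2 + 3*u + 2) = 1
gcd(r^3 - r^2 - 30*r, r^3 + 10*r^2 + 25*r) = r^2 + 5*r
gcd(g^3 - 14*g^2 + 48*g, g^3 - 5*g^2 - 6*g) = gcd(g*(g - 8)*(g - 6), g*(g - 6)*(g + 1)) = g^2 - 6*g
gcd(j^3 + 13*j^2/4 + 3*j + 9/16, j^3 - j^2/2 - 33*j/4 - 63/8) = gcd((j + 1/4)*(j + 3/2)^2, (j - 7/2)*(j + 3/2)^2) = j^2 + 3*j + 9/4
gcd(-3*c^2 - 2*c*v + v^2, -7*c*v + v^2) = 1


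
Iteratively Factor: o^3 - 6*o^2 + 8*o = (o - 4)*(o^2 - 2*o) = (o - 4)*(o - 2)*(o)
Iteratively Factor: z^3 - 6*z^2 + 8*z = (z - 4)*(z^2 - 2*z) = (z - 4)*(z - 2)*(z)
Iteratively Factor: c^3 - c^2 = (c)*(c^2 - c) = c^2*(c - 1)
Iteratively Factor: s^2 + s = (s + 1)*(s)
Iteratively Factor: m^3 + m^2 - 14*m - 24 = (m + 2)*(m^2 - m - 12) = (m + 2)*(m + 3)*(m - 4)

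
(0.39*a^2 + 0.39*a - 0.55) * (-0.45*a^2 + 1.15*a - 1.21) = -0.1755*a^4 + 0.273*a^3 + 0.2241*a^2 - 1.1044*a + 0.6655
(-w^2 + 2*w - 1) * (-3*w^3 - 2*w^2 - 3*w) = 3*w^5 - 4*w^4 + 2*w^3 - 4*w^2 + 3*w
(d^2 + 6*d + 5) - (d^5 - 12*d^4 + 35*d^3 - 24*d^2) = -d^5 + 12*d^4 - 35*d^3 + 25*d^2 + 6*d + 5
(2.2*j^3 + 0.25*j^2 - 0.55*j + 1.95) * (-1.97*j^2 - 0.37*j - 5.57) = -4.334*j^5 - 1.3065*j^4 - 11.263*j^3 - 5.0305*j^2 + 2.342*j - 10.8615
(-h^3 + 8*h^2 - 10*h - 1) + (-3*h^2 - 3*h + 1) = -h^3 + 5*h^2 - 13*h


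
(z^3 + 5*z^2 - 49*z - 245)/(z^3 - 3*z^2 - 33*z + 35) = (z + 7)/(z - 1)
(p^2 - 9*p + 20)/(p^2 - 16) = (p - 5)/(p + 4)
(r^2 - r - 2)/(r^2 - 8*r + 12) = (r + 1)/(r - 6)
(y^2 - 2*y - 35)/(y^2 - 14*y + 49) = (y + 5)/(y - 7)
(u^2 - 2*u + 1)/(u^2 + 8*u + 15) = (u^2 - 2*u + 1)/(u^2 + 8*u + 15)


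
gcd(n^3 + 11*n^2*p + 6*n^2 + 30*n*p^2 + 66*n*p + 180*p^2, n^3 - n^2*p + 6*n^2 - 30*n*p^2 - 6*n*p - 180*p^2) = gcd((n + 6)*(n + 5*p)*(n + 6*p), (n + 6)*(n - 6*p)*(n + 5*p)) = n^2 + 5*n*p + 6*n + 30*p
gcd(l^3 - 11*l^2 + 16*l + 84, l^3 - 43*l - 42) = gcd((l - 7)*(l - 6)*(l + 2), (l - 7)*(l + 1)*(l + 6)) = l - 7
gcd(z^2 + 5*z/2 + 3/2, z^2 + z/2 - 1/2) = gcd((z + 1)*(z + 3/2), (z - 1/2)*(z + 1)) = z + 1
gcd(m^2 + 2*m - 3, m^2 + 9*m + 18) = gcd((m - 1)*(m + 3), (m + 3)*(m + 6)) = m + 3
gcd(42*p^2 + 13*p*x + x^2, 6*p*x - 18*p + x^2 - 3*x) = 6*p + x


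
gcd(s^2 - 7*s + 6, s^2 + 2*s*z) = 1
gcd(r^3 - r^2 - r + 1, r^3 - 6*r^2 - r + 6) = r^2 - 1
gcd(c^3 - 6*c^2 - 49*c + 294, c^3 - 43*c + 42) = c^2 + c - 42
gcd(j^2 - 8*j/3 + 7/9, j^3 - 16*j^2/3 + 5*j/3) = j - 1/3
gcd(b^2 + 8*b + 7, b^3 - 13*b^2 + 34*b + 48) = b + 1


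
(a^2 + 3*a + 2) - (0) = a^2 + 3*a + 2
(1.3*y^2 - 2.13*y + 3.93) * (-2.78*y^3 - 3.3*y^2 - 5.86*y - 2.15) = -3.614*y^5 + 1.6314*y^4 - 11.5144*y^3 - 3.2822*y^2 - 18.4503*y - 8.4495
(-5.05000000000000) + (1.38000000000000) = -3.67000000000000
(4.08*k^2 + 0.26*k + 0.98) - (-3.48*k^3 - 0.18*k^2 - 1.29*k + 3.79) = 3.48*k^3 + 4.26*k^2 + 1.55*k - 2.81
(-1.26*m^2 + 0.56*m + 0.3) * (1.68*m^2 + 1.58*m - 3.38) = -2.1168*m^4 - 1.05*m^3 + 5.6476*m^2 - 1.4188*m - 1.014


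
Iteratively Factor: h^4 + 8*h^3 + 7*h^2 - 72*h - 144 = (h + 4)*(h^3 + 4*h^2 - 9*h - 36) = (h + 4)^2*(h^2 - 9) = (h - 3)*(h + 4)^2*(h + 3)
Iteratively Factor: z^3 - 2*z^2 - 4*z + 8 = (z - 2)*(z^2 - 4) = (z - 2)*(z + 2)*(z - 2)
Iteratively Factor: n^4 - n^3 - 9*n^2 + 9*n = (n)*(n^3 - n^2 - 9*n + 9) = n*(n + 3)*(n^2 - 4*n + 3) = n*(n - 3)*(n + 3)*(n - 1)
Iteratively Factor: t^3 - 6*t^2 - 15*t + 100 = (t - 5)*(t^2 - t - 20) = (t - 5)*(t + 4)*(t - 5)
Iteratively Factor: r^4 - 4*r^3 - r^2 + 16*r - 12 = (r - 2)*(r^3 - 2*r^2 - 5*r + 6) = (r - 2)*(r - 1)*(r^2 - r - 6) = (r - 3)*(r - 2)*(r - 1)*(r + 2)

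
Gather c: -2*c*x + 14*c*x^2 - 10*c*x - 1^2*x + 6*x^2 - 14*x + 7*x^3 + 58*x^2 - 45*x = c*(14*x^2 - 12*x) + 7*x^3 + 64*x^2 - 60*x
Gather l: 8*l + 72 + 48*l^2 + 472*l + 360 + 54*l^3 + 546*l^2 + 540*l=54*l^3 + 594*l^2 + 1020*l + 432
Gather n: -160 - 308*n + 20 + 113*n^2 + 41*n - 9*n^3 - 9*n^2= -9*n^3 + 104*n^2 - 267*n - 140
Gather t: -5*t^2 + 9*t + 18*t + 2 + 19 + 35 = -5*t^2 + 27*t + 56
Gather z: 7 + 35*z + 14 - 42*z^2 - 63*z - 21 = -42*z^2 - 28*z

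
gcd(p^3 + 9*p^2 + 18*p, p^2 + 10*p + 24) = p + 6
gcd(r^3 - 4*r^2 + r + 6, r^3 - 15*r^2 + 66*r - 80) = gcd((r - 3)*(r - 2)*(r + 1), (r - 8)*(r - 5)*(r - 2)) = r - 2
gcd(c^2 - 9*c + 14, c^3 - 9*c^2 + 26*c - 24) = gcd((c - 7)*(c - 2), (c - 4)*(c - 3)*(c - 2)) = c - 2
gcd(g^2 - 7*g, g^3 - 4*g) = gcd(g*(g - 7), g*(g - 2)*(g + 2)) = g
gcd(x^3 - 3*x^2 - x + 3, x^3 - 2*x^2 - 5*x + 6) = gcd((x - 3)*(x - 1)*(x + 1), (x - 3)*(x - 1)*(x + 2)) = x^2 - 4*x + 3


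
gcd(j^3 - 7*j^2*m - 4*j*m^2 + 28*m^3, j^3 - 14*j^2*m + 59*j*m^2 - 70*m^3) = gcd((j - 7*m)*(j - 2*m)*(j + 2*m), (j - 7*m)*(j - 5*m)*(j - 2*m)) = j^2 - 9*j*m + 14*m^2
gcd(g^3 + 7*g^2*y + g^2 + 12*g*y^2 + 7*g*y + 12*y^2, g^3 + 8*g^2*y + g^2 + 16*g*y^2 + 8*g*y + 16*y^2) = g^2 + 4*g*y + g + 4*y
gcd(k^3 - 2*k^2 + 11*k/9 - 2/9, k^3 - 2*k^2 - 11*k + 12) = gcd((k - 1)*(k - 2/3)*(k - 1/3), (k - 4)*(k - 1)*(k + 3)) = k - 1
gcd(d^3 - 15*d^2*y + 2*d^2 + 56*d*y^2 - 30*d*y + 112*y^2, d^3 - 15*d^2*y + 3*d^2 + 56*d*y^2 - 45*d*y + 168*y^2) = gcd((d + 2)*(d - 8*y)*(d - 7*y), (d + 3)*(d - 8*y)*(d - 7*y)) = d^2 - 15*d*y + 56*y^2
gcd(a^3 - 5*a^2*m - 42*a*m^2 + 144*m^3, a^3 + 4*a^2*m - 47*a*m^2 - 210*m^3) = a + 6*m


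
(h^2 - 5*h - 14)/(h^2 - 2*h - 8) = (h - 7)/(h - 4)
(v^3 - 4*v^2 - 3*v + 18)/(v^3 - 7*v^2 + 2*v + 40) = (v^2 - 6*v + 9)/(v^2 - 9*v + 20)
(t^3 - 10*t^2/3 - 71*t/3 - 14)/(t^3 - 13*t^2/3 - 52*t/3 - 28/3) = (t + 3)/(t + 2)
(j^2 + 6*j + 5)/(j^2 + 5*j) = (j + 1)/j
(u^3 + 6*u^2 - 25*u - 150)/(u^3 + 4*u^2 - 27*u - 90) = (u + 5)/(u + 3)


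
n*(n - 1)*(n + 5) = n^3 + 4*n^2 - 5*n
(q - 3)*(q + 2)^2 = q^3 + q^2 - 8*q - 12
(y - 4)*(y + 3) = y^2 - y - 12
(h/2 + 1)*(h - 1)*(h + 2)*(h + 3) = h^4/2 + 3*h^3 + 9*h^2/2 - 2*h - 6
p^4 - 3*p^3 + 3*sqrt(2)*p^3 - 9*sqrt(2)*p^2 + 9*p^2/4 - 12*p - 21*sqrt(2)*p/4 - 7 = (p - 7/2)*(p + 1/2)*(p + sqrt(2))*(p + 2*sqrt(2))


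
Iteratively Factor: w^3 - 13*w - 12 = (w + 3)*(w^2 - 3*w - 4) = (w - 4)*(w + 3)*(w + 1)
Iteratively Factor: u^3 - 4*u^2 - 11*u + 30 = (u - 2)*(u^2 - 2*u - 15) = (u - 2)*(u + 3)*(u - 5)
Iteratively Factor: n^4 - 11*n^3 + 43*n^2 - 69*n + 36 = (n - 3)*(n^3 - 8*n^2 + 19*n - 12) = (n - 3)^2*(n^2 - 5*n + 4) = (n - 3)^2*(n - 1)*(n - 4)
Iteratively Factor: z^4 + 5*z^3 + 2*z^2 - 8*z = (z)*(z^3 + 5*z^2 + 2*z - 8) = z*(z - 1)*(z^2 + 6*z + 8) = z*(z - 1)*(z + 4)*(z + 2)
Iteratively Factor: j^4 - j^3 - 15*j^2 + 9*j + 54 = (j - 3)*(j^3 + 2*j^2 - 9*j - 18) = (j - 3)^2*(j^2 + 5*j + 6) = (j - 3)^2*(j + 2)*(j + 3)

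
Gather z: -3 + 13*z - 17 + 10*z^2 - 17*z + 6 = 10*z^2 - 4*z - 14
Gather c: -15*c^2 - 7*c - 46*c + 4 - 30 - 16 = -15*c^2 - 53*c - 42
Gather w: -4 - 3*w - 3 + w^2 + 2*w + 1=w^2 - w - 6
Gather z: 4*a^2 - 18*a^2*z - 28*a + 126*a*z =4*a^2 - 28*a + z*(-18*a^2 + 126*a)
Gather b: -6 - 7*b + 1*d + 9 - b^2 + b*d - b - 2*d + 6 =-b^2 + b*(d - 8) - d + 9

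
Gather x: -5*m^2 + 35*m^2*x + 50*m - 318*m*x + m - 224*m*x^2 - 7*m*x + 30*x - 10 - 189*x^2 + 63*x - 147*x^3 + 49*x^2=-5*m^2 + 51*m - 147*x^3 + x^2*(-224*m - 140) + x*(35*m^2 - 325*m + 93) - 10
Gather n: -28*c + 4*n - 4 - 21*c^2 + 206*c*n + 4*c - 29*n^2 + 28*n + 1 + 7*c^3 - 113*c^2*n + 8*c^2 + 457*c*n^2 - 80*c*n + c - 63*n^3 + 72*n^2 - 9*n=7*c^3 - 13*c^2 - 23*c - 63*n^3 + n^2*(457*c + 43) + n*(-113*c^2 + 126*c + 23) - 3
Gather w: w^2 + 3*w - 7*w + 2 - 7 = w^2 - 4*w - 5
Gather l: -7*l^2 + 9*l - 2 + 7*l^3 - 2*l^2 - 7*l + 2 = 7*l^3 - 9*l^2 + 2*l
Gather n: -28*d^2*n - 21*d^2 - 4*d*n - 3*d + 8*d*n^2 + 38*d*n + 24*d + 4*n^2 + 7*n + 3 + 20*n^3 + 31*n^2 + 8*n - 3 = -21*d^2 + 21*d + 20*n^3 + n^2*(8*d + 35) + n*(-28*d^2 + 34*d + 15)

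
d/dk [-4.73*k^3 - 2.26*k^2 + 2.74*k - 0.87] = -14.19*k^2 - 4.52*k + 2.74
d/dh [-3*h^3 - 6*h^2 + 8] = 3*h*(-3*h - 4)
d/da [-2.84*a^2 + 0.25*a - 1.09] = 0.25 - 5.68*a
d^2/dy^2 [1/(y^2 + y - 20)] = 2*(-y^2 - y + (2*y + 1)^2 + 20)/(y^2 + y - 20)^3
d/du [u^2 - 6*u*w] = 2*u - 6*w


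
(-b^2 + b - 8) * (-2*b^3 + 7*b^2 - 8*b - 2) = 2*b^5 - 9*b^4 + 31*b^3 - 62*b^2 + 62*b + 16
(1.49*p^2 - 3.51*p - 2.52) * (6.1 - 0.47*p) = -0.7003*p^3 + 10.7387*p^2 - 20.2266*p - 15.372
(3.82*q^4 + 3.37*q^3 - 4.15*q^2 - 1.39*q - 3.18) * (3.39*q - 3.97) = 12.9498*q^5 - 3.7411*q^4 - 27.4474*q^3 + 11.7634*q^2 - 5.2619*q + 12.6246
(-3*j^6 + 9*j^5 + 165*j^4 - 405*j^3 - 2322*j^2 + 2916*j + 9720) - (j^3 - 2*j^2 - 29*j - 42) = -3*j^6 + 9*j^5 + 165*j^4 - 406*j^3 - 2320*j^2 + 2945*j + 9762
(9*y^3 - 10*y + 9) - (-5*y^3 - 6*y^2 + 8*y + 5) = 14*y^3 + 6*y^2 - 18*y + 4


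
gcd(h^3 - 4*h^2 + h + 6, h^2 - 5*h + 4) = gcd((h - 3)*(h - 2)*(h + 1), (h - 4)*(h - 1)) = 1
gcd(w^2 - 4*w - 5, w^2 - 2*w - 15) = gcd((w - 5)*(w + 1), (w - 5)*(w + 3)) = w - 5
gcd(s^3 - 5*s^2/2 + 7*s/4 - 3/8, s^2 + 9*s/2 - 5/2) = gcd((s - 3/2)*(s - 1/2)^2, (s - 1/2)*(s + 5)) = s - 1/2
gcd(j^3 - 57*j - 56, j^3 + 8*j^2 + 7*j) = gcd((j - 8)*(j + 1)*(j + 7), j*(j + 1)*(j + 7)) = j^2 + 8*j + 7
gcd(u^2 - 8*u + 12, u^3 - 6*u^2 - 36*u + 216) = u - 6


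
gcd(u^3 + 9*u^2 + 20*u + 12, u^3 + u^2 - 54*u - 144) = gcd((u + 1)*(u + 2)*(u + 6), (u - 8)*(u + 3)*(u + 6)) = u + 6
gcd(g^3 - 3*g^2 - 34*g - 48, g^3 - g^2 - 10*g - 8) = g + 2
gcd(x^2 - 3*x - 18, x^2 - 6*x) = x - 6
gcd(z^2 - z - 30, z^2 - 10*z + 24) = z - 6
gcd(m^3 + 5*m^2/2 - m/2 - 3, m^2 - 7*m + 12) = 1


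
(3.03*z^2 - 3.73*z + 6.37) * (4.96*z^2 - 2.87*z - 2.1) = 15.0288*z^4 - 27.1969*z^3 + 35.9373*z^2 - 10.4489*z - 13.377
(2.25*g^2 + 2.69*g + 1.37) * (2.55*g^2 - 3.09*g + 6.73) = 5.7375*g^4 - 0.093*g^3 + 10.3239*g^2 + 13.8704*g + 9.2201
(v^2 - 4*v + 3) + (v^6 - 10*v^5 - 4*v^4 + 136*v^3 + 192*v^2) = v^6 - 10*v^5 - 4*v^4 + 136*v^3 + 193*v^2 - 4*v + 3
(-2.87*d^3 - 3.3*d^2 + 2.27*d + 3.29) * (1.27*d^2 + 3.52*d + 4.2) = -3.6449*d^5 - 14.2934*d^4 - 20.7871*d^3 - 1.6913*d^2 + 21.1148*d + 13.818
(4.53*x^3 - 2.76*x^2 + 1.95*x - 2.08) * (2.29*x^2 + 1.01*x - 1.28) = 10.3737*x^5 - 1.7451*x^4 - 4.1205*x^3 + 0.7391*x^2 - 4.5968*x + 2.6624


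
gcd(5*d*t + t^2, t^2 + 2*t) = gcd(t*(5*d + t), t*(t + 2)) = t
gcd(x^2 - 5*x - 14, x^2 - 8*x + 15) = 1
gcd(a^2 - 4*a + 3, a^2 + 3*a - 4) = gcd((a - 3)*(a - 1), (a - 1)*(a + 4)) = a - 1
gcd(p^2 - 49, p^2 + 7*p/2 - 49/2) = p + 7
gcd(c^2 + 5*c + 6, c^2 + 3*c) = c + 3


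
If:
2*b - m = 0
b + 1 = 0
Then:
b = -1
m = -2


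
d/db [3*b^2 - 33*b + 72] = 6*b - 33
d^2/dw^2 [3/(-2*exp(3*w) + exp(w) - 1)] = 3*(-2*(6*exp(2*w) - 1)^2*exp(w) + (18*exp(2*w) - 1)*(2*exp(3*w) - exp(w) + 1))*exp(w)/(2*exp(3*w) - exp(w) + 1)^3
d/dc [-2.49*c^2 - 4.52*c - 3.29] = -4.98*c - 4.52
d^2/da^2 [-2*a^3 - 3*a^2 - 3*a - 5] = -12*a - 6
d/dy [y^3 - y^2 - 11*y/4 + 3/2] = 3*y^2 - 2*y - 11/4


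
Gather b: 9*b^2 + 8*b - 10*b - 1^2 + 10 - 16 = 9*b^2 - 2*b - 7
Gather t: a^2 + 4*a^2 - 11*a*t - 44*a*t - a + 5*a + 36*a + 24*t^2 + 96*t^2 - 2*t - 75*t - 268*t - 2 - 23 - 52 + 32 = 5*a^2 + 40*a + 120*t^2 + t*(-55*a - 345) - 45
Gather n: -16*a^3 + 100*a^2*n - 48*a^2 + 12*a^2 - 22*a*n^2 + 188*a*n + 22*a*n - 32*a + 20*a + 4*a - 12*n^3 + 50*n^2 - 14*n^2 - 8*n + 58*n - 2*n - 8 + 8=-16*a^3 - 36*a^2 - 8*a - 12*n^3 + n^2*(36 - 22*a) + n*(100*a^2 + 210*a + 48)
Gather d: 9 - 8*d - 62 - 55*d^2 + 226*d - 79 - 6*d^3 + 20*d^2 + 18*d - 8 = -6*d^3 - 35*d^2 + 236*d - 140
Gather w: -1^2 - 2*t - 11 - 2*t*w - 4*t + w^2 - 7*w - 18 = -6*t + w^2 + w*(-2*t - 7) - 30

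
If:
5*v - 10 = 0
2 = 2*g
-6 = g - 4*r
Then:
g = 1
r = 7/4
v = 2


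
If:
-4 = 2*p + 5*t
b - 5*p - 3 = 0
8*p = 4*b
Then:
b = -2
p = -1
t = -2/5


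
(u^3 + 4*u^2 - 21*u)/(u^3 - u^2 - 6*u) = (u + 7)/(u + 2)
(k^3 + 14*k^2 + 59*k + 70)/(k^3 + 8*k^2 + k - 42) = (k^2 + 7*k + 10)/(k^2 + k - 6)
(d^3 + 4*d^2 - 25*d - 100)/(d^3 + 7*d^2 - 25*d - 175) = (d + 4)/(d + 7)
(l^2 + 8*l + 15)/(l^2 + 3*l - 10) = (l + 3)/(l - 2)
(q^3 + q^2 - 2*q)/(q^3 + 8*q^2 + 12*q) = (q - 1)/(q + 6)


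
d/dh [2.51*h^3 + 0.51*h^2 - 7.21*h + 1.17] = 7.53*h^2 + 1.02*h - 7.21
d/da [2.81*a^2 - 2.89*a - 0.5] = 5.62*a - 2.89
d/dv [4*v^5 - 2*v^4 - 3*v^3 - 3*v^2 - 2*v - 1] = 20*v^4 - 8*v^3 - 9*v^2 - 6*v - 2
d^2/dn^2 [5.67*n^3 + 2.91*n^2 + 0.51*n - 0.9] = 34.02*n + 5.82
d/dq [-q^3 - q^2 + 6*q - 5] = -3*q^2 - 2*q + 6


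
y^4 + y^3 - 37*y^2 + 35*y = y*(y - 5)*(y - 1)*(y + 7)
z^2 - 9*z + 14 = (z - 7)*(z - 2)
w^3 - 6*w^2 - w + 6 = (w - 6)*(w - 1)*(w + 1)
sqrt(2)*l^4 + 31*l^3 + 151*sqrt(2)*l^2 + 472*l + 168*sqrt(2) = (l + 2*sqrt(2))*(l + 6*sqrt(2))*(l + 7*sqrt(2))*(sqrt(2)*l + 1)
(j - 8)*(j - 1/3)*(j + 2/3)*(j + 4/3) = j^4 - 19*j^3/3 - 118*j^2/9 - 56*j/27 + 64/27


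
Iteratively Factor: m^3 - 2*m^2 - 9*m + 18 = (m + 3)*(m^2 - 5*m + 6) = (m - 2)*(m + 3)*(m - 3)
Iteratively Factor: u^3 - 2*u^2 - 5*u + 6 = (u + 2)*(u^2 - 4*u + 3) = (u - 1)*(u + 2)*(u - 3)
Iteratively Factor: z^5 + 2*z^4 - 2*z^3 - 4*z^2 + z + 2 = (z + 2)*(z^4 - 2*z^2 + 1) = (z - 1)*(z + 2)*(z^3 + z^2 - z - 1) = (z - 1)^2*(z + 2)*(z^2 + 2*z + 1) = (z - 1)^2*(z + 1)*(z + 2)*(z + 1)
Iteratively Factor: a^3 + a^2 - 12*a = (a - 3)*(a^2 + 4*a) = a*(a - 3)*(a + 4)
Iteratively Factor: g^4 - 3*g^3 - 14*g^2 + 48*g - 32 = (g - 2)*(g^3 - g^2 - 16*g + 16) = (g - 2)*(g - 1)*(g^2 - 16) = (g - 2)*(g - 1)*(g + 4)*(g - 4)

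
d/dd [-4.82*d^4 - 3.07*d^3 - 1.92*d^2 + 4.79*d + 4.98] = -19.28*d^3 - 9.21*d^2 - 3.84*d + 4.79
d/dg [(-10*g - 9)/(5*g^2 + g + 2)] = (-50*g^2 - 10*g + (10*g + 1)*(10*g + 9) - 20)/(5*g^2 + g + 2)^2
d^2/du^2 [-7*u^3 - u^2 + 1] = -42*u - 2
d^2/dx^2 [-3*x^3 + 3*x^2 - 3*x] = 6 - 18*x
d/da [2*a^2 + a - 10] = 4*a + 1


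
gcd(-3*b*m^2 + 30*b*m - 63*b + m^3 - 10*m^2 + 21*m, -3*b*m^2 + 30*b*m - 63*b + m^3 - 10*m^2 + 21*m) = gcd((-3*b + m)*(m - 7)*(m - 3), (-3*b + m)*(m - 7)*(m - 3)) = 3*b*m^2 - 30*b*m + 63*b - m^3 + 10*m^2 - 21*m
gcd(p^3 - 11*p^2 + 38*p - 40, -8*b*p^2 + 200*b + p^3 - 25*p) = p - 5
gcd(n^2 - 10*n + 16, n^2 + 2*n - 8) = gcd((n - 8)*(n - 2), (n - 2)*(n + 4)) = n - 2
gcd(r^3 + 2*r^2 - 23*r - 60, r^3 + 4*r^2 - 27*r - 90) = r^2 - 2*r - 15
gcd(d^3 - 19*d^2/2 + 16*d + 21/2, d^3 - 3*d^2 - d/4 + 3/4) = d^2 - 5*d/2 - 3/2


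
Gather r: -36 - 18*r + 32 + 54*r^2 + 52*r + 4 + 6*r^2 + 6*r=60*r^2 + 40*r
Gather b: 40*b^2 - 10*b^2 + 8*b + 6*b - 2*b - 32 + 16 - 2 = 30*b^2 + 12*b - 18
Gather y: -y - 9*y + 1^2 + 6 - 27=-10*y - 20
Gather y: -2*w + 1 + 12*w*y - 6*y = -2*w + y*(12*w - 6) + 1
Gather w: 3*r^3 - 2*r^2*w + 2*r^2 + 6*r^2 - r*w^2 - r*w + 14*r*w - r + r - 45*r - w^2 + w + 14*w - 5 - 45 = 3*r^3 + 8*r^2 - 45*r + w^2*(-r - 1) + w*(-2*r^2 + 13*r + 15) - 50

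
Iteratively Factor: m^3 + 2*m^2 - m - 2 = (m + 2)*(m^2 - 1) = (m + 1)*(m + 2)*(m - 1)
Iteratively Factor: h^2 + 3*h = (h + 3)*(h)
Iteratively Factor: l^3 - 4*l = (l - 2)*(l^2 + 2*l) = l*(l - 2)*(l + 2)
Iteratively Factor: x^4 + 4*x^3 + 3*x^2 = (x)*(x^3 + 4*x^2 + 3*x) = x*(x + 1)*(x^2 + 3*x) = x^2*(x + 1)*(x + 3)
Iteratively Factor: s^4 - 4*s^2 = (s + 2)*(s^3 - 2*s^2) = s*(s + 2)*(s^2 - 2*s) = s*(s - 2)*(s + 2)*(s)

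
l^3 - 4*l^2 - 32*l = l*(l - 8)*(l + 4)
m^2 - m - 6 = (m - 3)*(m + 2)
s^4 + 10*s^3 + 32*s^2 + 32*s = s*(s + 2)*(s + 4)^2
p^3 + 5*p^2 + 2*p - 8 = (p - 1)*(p + 2)*(p + 4)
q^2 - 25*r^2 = (q - 5*r)*(q + 5*r)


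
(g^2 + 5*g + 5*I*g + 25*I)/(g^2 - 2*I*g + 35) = (g + 5)/(g - 7*I)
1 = 1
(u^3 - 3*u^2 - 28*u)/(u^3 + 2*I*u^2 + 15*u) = (u^2 - 3*u - 28)/(u^2 + 2*I*u + 15)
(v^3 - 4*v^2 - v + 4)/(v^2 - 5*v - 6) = (v^2 - 5*v + 4)/(v - 6)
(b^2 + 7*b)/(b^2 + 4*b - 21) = b/(b - 3)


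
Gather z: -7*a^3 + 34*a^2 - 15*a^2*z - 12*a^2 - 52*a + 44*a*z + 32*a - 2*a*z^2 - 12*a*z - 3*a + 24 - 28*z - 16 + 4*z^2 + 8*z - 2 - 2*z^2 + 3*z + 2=-7*a^3 + 22*a^2 - 23*a + z^2*(2 - 2*a) + z*(-15*a^2 + 32*a - 17) + 8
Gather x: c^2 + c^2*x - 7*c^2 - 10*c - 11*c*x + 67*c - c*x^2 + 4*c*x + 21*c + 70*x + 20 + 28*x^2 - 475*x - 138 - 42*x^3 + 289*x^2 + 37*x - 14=-6*c^2 + 78*c - 42*x^3 + x^2*(317 - c) + x*(c^2 - 7*c - 368) - 132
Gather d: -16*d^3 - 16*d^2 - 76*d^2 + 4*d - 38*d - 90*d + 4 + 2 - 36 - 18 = -16*d^3 - 92*d^2 - 124*d - 48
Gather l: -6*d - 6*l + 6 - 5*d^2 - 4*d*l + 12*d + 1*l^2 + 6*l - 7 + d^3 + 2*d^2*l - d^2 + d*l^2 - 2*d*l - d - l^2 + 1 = d^3 - 6*d^2 + d*l^2 + 5*d + l*(2*d^2 - 6*d)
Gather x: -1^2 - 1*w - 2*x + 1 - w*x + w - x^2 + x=-x^2 + x*(-w - 1)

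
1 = 1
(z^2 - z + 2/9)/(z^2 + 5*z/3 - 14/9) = (3*z - 1)/(3*z + 7)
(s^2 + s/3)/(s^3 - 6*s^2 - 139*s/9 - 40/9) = 3*s/(3*s^2 - 19*s - 40)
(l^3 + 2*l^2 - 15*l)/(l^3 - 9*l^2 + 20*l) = (l^2 + 2*l - 15)/(l^2 - 9*l + 20)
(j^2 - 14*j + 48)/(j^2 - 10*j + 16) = (j - 6)/(j - 2)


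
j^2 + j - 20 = (j - 4)*(j + 5)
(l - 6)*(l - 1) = l^2 - 7*l + 6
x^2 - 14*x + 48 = (x - 8)*(x - 6)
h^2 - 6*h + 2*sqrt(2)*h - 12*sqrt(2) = (h - 6)*(h + 2*sqrt(2))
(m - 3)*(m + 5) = m^2 + 2*m - 15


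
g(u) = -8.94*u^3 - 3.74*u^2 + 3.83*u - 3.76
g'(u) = -26.82*u^2 - 7.48*u + 3.83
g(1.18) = -19.14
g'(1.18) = -42.34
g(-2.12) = 56.49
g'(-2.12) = -100.85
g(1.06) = -14.55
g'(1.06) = -34.23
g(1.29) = -24.23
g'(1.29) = -50.45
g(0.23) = -3.19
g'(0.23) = 0.69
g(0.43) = -3.52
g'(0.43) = -4.35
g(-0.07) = -4.04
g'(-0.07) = 4.22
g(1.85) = -66.08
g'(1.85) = -101.80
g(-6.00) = 1769.66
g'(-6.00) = -916.81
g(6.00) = -2046.46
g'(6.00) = -1006.57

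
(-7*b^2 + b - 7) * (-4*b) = 28*b^3 - 4*b^2 + 28*b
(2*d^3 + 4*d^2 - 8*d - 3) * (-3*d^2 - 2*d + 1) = -6*d^5 - 16*d^4 + 18*d^3 + 29*d^2 - 2*d - 3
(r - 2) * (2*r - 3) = 2*r^2 - 7*r + 6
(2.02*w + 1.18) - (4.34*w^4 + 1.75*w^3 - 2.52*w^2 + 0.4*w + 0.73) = -4.34*w^4 - 1.75*w^3 + 2.52*w^2 + 1.62*w + 0.45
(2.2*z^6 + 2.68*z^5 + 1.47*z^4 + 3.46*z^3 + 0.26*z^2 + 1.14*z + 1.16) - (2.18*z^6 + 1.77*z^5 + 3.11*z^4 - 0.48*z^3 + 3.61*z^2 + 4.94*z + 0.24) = 0.02*z^6 + 0.91*z^5 - 1.64*z^4 + 3.94*z^3 - 3.35*z^2 - 3.8*z + 0.92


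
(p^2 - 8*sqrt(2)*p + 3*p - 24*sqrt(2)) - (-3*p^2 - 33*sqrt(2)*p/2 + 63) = 4*p^2 + 3*p + 17*sqrt(2)*p/2 - 63 - 24*sqrt(2)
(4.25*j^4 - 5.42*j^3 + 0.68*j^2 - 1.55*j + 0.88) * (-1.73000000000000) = -7.3525*j^4 + 9.3766*j^3 - 1.1764*j^2 + 2.6815*j - 1.5224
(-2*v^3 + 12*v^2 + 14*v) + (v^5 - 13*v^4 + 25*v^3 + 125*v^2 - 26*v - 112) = v^5 - 13*v^4 + 23*v^3 + 137*v^2 - 12*v - 112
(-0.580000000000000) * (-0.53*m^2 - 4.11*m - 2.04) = 0.3074*m^2 + 2.3838*m + 1.1832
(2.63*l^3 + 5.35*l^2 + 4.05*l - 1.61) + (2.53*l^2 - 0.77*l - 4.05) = 2.63*l^3 + 7.88*l^2 + 3.28*l - 5.66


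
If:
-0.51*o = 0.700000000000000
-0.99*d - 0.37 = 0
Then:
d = -0.37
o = -1.37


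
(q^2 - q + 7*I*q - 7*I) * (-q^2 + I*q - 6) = -q^4 + q^3 - 6*I*q^3 - 13*q^2 + 6*I*q^2 + 13*q - 42*I*q + 42*I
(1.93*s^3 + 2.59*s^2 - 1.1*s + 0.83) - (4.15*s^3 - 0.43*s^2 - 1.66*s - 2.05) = -2.22*s^3 + 3.02*s^2 + 0.56*s + 2.88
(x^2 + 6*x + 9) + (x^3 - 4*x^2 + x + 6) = x^3 - 3*x^2 + 7*x + 15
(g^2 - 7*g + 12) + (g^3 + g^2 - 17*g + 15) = g^3 + 2*g^2 - 24*g + 27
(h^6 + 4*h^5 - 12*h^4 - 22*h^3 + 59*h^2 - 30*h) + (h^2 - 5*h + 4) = h^6 + 4*h^5 - 12*h^4 - 22*h^3 + 60*h^2 - 35*h + 4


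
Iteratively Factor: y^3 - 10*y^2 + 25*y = (y - 5)*(y^2 - 5*y) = (y - 5)^2*(y)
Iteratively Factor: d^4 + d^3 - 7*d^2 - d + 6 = (d - 2)*(d^3 + 3*d^2 - d - 3) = (d - 2)*(d + 3)*(d^2 - 1) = (d - 2)*(d + 1)*(d + 3)*(d - 1)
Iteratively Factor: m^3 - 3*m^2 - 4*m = (m + 1)*(m^2 - 4*m) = m*(m + 1)*(m - 4)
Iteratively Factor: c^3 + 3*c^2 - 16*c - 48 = (c - 4)*(c^2 + 7*c + 12) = (c - 4)*(c + 4)*(c + 3)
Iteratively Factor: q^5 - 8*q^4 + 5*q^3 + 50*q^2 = (q + 2)*(q^4 - 10*q^3 + 25*q^2) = q*(q + 2)*(q^3 - 10*q^2 + 25*q) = q^2*(q + 2)*(q^2 - 10*q + 25) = q^2*(q - 5)*(q + 2)*(q - 5)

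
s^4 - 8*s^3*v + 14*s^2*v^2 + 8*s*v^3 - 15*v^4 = (s - 5*v)*(s - 3*v)*(s - v)*(s + v)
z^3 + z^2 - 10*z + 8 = (z - 2)*(z - 1)*(z + 4)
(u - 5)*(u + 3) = u^2 - 2*u - 15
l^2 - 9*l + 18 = (l - 6)*(l - 3)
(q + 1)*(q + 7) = q^2 + 8*q + 7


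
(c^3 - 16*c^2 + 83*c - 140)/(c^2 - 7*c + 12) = (c^2 - 12*c + 35)/(c - 3)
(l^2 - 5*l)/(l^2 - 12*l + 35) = l/(l - 7)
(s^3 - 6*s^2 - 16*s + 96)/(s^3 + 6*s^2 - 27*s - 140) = (s^2 - 10*s + 24)/(s^2 + 2*s - 35)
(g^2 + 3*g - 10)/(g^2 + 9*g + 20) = (g - 2)/(g + 4)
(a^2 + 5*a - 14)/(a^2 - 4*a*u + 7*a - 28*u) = (2 - a)/(-a + 4*u)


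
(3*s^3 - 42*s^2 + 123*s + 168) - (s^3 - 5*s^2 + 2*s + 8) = 2*s^3 - 37*s^2 + 121*s + 160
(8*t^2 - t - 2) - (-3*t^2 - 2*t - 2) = 11*t^2 + t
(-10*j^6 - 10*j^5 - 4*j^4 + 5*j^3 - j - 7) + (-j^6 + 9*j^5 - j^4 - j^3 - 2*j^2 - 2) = -11*j^6 - j^5 - 5*j^4 + 4*j^3 - 2*j^2 - j - 9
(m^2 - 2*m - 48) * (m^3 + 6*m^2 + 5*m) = m^5 + 4*m^4 - 55*m^3 - 298*m^2 - 240*m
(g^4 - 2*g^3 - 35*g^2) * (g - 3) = g^5 - 5*g^4 - 29*g^3 + 105*g^2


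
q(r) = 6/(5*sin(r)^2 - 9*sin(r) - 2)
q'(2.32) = -0.20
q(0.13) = -1.95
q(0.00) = -3.00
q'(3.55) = -12.79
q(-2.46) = 1.06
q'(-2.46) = -2.23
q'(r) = 6*(-10*sin(r)*cos(r) + 9*cos(r))/(5*sin(r)^2 - 9*sin(r) - 2)^2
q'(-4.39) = 0.03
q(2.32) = -1.02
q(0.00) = -3.00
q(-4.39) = -0.99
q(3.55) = 2.54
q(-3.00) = -9.52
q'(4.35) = -0.34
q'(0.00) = 13.50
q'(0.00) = 13.50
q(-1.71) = 0.51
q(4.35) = 0.56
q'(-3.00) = -155.64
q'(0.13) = 4.82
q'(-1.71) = -0.11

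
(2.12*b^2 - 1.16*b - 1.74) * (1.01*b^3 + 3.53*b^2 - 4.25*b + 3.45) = 2.1412*b^5 + 6.312*b^4 - 14.8622*b^3 + 6.1018*b^2 + 3.393*b - 6.003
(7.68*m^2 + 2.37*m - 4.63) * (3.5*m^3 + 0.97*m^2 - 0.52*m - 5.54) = 26.88*m^5 + 15.7446*m^4 - 17.8997*m^3 - 48.2707*m^2 - 10.7222*m + 25.6502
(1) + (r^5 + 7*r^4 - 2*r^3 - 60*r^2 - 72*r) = r^5 + 7*r^4 - 2*r^3 - 60*r^2 - 72*r + 1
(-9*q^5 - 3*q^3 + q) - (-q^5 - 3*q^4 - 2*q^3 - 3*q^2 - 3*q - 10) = -8*q^5 + 3*q^4 - q^3 + 3*q^2 + 4*q + 10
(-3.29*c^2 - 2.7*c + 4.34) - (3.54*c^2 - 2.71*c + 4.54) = -6.83*c^2 + 0.00999999999999979*c - 0.2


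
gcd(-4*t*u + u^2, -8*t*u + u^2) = u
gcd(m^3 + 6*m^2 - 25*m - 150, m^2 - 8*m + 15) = m - 5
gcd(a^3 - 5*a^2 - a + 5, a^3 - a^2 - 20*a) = a - 5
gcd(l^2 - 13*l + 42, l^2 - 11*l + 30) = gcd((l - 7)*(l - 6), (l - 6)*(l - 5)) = l - 6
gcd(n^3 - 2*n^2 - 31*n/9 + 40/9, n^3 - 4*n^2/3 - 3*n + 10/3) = n^2 + 2*n/3 - 5/3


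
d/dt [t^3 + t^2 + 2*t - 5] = 3*t^2 + 2*t + 2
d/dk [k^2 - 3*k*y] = 2*k - 3*y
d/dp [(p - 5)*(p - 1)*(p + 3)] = 3*p^2 - 6*p - 13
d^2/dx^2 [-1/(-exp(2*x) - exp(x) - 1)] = (2*(2*exp(x) + 1)^2*exp(x) - (4*exp(x) + 1)*(exp(2*x) + exp(x) + 1))*exp(x)/(exp(2*x) + exp(x) + 1)^3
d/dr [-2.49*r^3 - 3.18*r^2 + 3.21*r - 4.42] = -7.47*r^2 - 6.36*r + 3.21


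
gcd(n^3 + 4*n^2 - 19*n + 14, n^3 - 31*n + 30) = n - 1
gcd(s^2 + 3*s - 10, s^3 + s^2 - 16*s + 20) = s^2 + 3*s - 10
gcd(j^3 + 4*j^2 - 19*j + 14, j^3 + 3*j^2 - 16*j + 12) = j^2 - 3*j + 2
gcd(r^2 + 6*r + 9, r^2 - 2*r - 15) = r + 3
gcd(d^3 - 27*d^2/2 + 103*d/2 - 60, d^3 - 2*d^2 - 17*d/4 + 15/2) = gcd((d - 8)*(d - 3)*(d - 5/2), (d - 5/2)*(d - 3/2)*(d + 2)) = d - 5/2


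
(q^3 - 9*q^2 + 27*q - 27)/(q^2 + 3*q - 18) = (q^2 - 6*q + 9)/(q + 6)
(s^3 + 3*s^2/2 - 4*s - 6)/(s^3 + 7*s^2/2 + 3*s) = (s - 2)/s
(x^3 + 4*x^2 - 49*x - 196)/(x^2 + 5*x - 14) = (x^2 - 3*x - 28)/(x - 2)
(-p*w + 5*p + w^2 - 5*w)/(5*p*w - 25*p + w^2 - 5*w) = (-p + w)/(5*p + w)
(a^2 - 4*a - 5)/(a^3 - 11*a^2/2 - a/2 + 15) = 2*(a + 1)/(2*a^2 - a - 6)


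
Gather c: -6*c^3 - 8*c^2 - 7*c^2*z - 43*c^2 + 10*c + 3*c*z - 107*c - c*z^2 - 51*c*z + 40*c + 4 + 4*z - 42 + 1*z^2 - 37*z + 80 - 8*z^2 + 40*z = -6*c^3 + c^2*(-7*z - 51) + c*(-z^2 - 48*z - 57) - 7*z^2 + 7*z + 42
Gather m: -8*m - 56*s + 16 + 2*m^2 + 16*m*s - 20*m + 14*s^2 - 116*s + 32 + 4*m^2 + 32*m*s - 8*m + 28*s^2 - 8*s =6*m^2 + m*(48*s - 36) + 42*s^2 - 180*s + 48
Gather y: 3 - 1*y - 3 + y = 0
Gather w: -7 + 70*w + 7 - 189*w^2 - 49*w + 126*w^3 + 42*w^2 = 126*w^3 - 147*w^2 + 21*w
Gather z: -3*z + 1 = 1 - 3*z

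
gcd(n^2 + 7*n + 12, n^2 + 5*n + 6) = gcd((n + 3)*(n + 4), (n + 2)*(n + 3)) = n + 3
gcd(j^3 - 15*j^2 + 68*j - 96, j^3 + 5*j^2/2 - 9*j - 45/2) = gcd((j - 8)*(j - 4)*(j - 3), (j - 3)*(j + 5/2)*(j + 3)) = j - 3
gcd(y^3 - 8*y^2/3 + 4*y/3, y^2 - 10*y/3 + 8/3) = y - 2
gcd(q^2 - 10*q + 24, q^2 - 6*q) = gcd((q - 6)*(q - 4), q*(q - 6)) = q - 6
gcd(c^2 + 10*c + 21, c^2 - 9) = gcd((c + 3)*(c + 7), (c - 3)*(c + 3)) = c + 3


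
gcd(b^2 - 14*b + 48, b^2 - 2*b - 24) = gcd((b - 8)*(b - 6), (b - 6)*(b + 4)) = b - 6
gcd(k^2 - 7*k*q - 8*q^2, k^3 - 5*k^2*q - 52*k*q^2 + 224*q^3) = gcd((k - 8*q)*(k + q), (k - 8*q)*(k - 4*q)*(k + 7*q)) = -k + 8*q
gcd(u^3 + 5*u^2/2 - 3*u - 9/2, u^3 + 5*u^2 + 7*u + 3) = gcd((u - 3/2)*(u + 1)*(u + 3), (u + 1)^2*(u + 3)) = u^2 + 4*u + 3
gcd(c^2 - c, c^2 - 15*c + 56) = 1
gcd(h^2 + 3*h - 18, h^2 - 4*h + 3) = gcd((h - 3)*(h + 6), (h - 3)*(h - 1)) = h - 3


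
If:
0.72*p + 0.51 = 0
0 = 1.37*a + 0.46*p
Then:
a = 0.24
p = -0.71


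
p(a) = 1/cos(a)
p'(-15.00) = -1.13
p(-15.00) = -1.32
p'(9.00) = 0.50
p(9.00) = -1.10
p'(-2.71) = -0.51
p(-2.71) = -1.10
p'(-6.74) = -0.55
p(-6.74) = 1.11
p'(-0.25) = -0.26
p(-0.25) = 1.03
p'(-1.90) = -9.05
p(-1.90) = -3.09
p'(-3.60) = 0.55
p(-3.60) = -1.12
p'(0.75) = 1.27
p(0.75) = 1.37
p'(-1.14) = -5.21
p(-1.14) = 2.39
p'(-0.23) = -0.24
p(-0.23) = 1.03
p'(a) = sin(a)/cos(a)^2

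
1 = 1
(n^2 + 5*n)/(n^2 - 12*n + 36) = n*(n + 5)/(n^2 - 12*n + 36)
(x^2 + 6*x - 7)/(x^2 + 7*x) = (x - 1)/x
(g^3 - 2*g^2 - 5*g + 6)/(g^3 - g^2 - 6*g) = (g - 1)/g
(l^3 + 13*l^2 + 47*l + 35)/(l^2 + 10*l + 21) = (l^2 + 6*l + 5)/(l + 3)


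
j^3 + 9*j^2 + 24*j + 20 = (j + 2)^2*(j + 5)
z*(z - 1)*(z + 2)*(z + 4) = z^4 + 5*z^3 + 2*z^2 - 8*z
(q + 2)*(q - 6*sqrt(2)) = q^2 - 6*sqrt(2)*q + 2*q - 12*sqrt(2)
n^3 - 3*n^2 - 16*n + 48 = (n - 4)*(n - 3)*(n + 4)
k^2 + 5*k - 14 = (k - 2)*(k + 7)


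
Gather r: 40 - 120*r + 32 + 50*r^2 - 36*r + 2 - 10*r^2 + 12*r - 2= 40*r^2 - 144*r + 72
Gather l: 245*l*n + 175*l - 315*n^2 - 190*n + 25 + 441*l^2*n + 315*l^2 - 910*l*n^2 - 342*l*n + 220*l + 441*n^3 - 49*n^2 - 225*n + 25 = l^2*(441*n + 315) + l*(-910*n^2 - 97*n + 395) + 441*n^3 - 364*n^2 - 415*n + 50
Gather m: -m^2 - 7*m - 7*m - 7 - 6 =-m^2 - 14*m - 13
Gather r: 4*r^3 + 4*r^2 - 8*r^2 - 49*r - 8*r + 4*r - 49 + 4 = 4*r^3 - 4*r^2 - 53*r - 45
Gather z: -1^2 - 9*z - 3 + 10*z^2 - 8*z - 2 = 10*z^2 - 17*z - 6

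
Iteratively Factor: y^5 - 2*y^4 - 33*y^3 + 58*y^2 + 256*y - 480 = (y + 4)*(y^4 - 6*y^3 - 9*y^2 + 94*y - 120) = (y - 3)*(y + 4)*(y^3 - 3*y^2 - 18*y + 40) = (y - 3)*(y + 4)^2*(y^2 - 7*y + 10) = (y - 5)*(y - 3)*(y + 4)^2*(y - 2)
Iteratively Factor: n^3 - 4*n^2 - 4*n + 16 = (n + 2)*(n^2 - 6*n + 8) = (n - 4)*(n + 2)*(n - 2)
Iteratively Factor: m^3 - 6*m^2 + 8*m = (m - 2)*(m^2 - 4*m) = m*(m - 2)*(m - 4)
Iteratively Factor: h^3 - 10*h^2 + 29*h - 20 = (h - 4)*(h^2 - 6*h + 5) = (h - 4)*(h - 1)*(h - 5)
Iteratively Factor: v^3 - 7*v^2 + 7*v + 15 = (v - 3)*(v^2 - 4*v - 5) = (v - 3)*(v + 1)*(v - 5)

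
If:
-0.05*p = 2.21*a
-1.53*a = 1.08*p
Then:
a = 0.00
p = 0.00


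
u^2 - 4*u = u*(u - 4)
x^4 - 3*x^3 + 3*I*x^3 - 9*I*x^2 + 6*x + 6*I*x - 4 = (x - 2)*(x - 1)*(x + I)*(x + 2*I)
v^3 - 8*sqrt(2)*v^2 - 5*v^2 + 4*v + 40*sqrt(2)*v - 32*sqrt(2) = (v - 4)*(v - 1)*(v - 8*sqrt(2))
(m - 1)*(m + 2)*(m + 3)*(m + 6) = m^4 + 10*m^3 + 25*m^2 - 36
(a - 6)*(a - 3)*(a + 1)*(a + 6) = a^4 - 2*a^3 - 39*a^2 + 72*a + 108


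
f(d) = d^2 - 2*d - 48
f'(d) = 2*d - 2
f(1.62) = -48.62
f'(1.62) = 1.24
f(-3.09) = -32.27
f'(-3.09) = -8.18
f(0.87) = -48.98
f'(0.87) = -0.26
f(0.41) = -48.65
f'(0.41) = -1.18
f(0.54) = -48.79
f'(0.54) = -0.92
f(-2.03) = -39.82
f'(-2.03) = -6.06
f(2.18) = -47.61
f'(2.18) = 2.36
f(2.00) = -48.00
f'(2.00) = 2.00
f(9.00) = 15.00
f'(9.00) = 16.00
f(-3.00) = -33.00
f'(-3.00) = -8.00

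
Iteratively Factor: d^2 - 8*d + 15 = (d - 5)*(d - 3)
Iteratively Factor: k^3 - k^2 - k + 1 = (k + 1)*(k^2 - 2*k + 1) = (k - 1)*(k + 1)*(k - 1)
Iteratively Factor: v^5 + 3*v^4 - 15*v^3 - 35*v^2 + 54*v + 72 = (v + 4)*(v^4 - v^3 - 11*v^2 + 9*v + 18) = (v + 3)*(v + 4)*(v^3 - 4*v^2 + v + 6) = (v - 3)*(v + 3)*(v + 4)*(v^2 - v - 2) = (v - 3)*(v + 1)*(v + 3)*(v + 4)*(v - 2)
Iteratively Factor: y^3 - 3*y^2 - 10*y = (y + 2)*(y^2 - 5*y) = (y - 5)*(y + 2)*(y)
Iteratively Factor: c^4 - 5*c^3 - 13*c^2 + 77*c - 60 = (c - 3)*(c^3 - 2*c^2 - 19*c + 20) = (c - 3)*(c + 4)*(c^2 - 6*c + 5) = (c - 3)*(c - 1)*(c + 4)*(c - 5)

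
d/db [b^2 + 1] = 2*b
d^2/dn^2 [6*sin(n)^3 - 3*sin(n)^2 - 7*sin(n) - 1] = -54*sin(n)^3 + 12*sin(n)^2 + 43*sin(n) - 6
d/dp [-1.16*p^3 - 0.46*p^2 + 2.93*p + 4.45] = -3.48*p^2 - 0.92*p + 2.93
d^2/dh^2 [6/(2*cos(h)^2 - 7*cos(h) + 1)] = 6*(16*sin(h)^4 - 49*sin(h)^2 + 119*cos(h)/2 - 21*cos(3*h)/2 - 61)/(2*sin(h)^2 + 7*cos(h) - 3)^3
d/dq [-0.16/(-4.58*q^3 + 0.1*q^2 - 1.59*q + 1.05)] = (-2.1984*q^2 + 0.032*q - 0.2544)/(4.58*q^3 - 0.1*q^2 + 1.59*q - 1.05)^2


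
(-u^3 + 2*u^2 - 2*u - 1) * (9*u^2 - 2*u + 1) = -9*u^5 + 20*u^4 - 23*u^3 - 3*u^2 - 1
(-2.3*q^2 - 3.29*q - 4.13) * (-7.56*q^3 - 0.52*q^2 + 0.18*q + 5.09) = 17.388*q^5 + 26.0684*q^4 + 32.5196*q^3 - 10.1516*q^2 - 17.4895*q - 21.0217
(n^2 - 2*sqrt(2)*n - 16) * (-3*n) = -3*n^3 + 6*sqrt(2)*n^2 + 48*n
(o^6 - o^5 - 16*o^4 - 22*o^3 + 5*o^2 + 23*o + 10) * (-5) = -5*o^6 + 5*o^5 + 80*o^4 + 110*o^3 - 25*o^2 - 115*o - 50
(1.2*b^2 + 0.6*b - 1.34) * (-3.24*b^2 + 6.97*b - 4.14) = -3.888*b^4 + 6.42*b^3 + 3.5556*b^2 - 11.8238*b + 5.5476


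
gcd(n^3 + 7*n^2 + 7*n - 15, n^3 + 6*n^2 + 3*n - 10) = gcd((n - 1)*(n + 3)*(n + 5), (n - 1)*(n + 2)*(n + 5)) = n^2 + 4*n - 5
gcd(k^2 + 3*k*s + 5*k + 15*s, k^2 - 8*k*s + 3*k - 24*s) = 1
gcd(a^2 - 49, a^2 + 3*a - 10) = 1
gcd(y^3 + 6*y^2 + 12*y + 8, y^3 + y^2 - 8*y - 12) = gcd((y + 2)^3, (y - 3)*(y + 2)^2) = y^2 + 4*y + 4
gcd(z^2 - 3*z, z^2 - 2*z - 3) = z - 3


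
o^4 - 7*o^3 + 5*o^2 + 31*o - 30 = (o - 5)*(o - 3)*(o - 1)*(o + 2)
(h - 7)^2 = h^2 - 14*h + 49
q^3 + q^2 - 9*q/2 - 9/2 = (q + 1)*(q - 3*sqrt(2)/2)*(q + 3*sqrt(2)/2)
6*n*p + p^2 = p*(6*n + p)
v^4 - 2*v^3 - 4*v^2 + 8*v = v*(v - 2)^2*(v + 2)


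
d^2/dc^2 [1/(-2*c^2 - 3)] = 12*(1 - 2*c^2)/(2*c^2 + 3)^3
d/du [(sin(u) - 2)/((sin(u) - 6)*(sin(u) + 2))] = (4*sin(u) + cos(u)^2 - 21)*cos(u)/((sin(u) - 6)^2*(sin(u) + 2)^2)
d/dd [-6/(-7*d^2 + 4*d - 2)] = 12*(2 - 7*d)/(7*d^2 - 4*d + 2)^2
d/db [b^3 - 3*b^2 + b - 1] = 3*b^2 - 6*b + 1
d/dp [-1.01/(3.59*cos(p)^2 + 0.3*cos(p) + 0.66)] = -(7.2518*cos(p) + 0.303)*sin(p)/(3.59*cos(p)^2 + 0.3*cos(p) + 0.66)^2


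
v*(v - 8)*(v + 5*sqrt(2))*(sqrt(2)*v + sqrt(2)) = sqrt(2)*v^4 - 7*sqrt(2)*v^3 + 10*v^3 - 70*v^2 - 8*sqrt(2)*v^2 - 80*v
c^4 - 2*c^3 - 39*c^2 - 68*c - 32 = (c - 8)*(c + 1)^2*(c + 4)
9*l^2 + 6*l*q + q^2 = (3*l + q)^2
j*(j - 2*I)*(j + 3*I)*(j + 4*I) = j^4 + 5*I*j^3 + 2*j^2 + 24*I*j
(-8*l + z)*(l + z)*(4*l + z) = -32*l^3 - 36*l^2*z - 3*l*z^2 + z^3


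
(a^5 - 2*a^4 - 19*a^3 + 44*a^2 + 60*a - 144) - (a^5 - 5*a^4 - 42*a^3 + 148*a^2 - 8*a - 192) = 3*a^4 + 23*a^3 - 104*a^2 + 68*a + 48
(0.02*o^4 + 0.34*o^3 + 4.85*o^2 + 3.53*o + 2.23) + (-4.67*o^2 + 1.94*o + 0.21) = 0.02*o^4 + 0.34*o^3 + 0.18*o^2 + 5.47*o + 2.44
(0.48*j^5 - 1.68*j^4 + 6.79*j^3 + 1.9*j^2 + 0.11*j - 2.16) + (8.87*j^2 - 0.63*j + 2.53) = 0.48*j^5 - 1.68*j^4 + 6.79*j^3 + 10.77*j^2 - 0.52*j + 0.37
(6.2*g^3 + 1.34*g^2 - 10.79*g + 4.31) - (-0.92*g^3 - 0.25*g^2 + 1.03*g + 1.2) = 7.12*g^3 + 1.59*g^2 - 11.82*g + 3.11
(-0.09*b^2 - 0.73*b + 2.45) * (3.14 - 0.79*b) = 0.0711*b^3 + 0.2941*b^2 - 4.2277*b + 7.693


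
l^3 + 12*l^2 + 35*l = l*(l + 5)*(l + 7)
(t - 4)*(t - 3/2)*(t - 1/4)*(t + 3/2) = t^4 - 17*t^3/4 - 5*t^2/4 + 153*t/16 - 9/4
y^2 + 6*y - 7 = (y - 1)*(y + 7)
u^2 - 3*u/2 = u*(u - 3/2)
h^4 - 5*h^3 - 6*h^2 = h^2*(h - 6)*(h + 1)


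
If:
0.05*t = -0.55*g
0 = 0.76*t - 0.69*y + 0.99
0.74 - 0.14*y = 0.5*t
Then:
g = -0.07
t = 0.82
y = 2.34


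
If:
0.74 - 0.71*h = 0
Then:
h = 1.04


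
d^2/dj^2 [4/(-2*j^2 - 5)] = 16*(5 - 6*j^2)/(2*j^2 + 5)^3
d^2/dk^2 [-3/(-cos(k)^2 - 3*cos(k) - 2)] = 3*(-4*sin(k)^4 + 3*sin(k)^2 + 69*cos(k)/4 - 9*cos(3*k)/4 + 15)/((cos(k) + 1)^3*(cos(k) + 2)^3)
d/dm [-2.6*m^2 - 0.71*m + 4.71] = -5.2*m - 0.71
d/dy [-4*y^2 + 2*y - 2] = 2 - 8*y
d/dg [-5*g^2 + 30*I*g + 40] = -10*g + 30*I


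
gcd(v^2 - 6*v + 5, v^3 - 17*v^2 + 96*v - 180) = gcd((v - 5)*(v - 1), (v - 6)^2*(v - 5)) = v - 5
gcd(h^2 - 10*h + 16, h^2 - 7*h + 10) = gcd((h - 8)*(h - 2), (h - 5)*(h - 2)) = h - 2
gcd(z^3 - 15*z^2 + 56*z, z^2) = z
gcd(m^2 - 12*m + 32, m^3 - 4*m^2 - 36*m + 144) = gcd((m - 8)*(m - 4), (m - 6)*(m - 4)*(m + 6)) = m - 4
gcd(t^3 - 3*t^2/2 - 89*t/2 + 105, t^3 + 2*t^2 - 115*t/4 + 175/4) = t^2 + 9*t/2 - 35/2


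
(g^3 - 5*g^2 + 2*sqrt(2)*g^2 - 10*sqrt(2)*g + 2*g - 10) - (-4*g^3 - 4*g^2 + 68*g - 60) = 5*g^3 - g^2 + 2*sqrt(2)*g^2 - 66*g - 10*sqrt(2)*g + 50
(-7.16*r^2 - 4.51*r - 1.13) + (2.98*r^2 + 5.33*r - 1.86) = -4.18*r^2 + 0.82*r - 2.99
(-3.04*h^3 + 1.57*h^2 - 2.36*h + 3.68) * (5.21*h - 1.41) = -15.8384*h^4 + 12.4661*h^3 - 14.5093*h^2 + 22.5004*h - 5.1888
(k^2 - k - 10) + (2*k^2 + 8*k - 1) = 3*k^2 + 7*k - 11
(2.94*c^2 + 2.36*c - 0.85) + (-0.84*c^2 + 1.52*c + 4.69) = 2.1*c^2 + 3.88*c + 3.84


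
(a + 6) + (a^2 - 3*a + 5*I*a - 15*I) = a^2 - 2*a + 5*I*a + 6 - 15*I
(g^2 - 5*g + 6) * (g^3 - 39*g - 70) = g^5 - 5*g^4 - 33*g^3 + 125*g^2 + 116*g - 420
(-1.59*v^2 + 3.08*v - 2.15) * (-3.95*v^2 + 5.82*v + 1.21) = 6.2805*v^4 - 21.4198*v^3 + 24.4942*v^2 - 8.7862*v - 2.6015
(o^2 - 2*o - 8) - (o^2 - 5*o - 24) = 3*o + 16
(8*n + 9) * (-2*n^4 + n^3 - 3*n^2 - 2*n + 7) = -16*n^5 - 10*n^4 - 15*n^3 - 43*n^2 + 38*n + 63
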